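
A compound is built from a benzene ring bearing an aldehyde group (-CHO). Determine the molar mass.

106.12 g/mol

Atom tally by fragment:
  benzene ring core → C:6 H:6
  (− 1 ring H displaced by substituents)
  + CHO → C:1 H:1 O:1
Element totals:
  C: 7
  H: 6
  O: 1
Molecular formula: C7H6O.
  M = 7(12.011) + 6(1.008) + 15.999
    = 84.077 + 6.048 + 15.999 = 106.124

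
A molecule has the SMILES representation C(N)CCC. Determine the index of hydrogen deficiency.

Atom tally by fragment:
  H2NCH2 → C:1 H:4 N:1
  CH2 → C:1 H:2
  CH2 → C:1 H:2
  CH3 → C:1 H:3
Element totals:
  C: 4
  H: 11
  N: 1
Molecular formula: C4H11N.
DoU = (2C + 2 + N − H − X) / 2 = (2·4 + 2 + 1 − 11 − 0) / 2 = 0.

0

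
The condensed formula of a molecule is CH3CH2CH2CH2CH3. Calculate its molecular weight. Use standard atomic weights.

Atom tally by fragment:
  CH3 → C:1 H:3
  CH2 → C:1 H:2
  CH2 → C:1 H:2
  CH2 → C:1 H:2
  CH3 → C:1 H:3
Element totals:
  C: 5
  H: 12
Molecular formula: C5H12.
  M = 5(12.011) + 12(1.008)
    = 60.055 + 12.096 = 72.151

72.15 g/mol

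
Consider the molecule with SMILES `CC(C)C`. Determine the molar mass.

58.12 g/mol

Atom tally by fragment:
  CH3 → C:1 H:3
  CH(CH3) → C:2 H:4
  CH3 → C:1 H:3
Element totals:
  C: 4
  H: 10
Molecular formula: C4H10.
  M = 4(12.011) + 10(1.008)
    = 48.044 + 10.080 = 58.124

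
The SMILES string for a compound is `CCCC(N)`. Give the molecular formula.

Atom tally by fragment:
  CH3 → C:1 H:3
  CH2 → C:1 H:2
  CH2 → C:1 H:2
  CH2NH2 → C:1 H:4 N:1
Element totals:
  C: 4
  H: 11
  N: 1

C4H11N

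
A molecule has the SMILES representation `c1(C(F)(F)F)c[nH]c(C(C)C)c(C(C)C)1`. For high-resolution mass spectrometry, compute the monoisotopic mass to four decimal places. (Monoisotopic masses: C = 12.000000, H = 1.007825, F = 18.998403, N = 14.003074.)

219.1235

Atom tally by fragment:
  pyrrole ring core → C:4 H:5 N:1
  (− 3 ring H displaced by substituents)
  + CF3 → C:1 F:3
  + CH(CH3)2 → C:3 H:7
  + CH(CH3)2 → C:3 H:7
Element totals:
  C: 11
  H: 16
  F: 3
  N: 1
Molecular formula: C11H16F3N.
  M = 11(12.0) + 16(1.007825) + 3(18.998403) + 14.003074
    = 132.000000 + 16.125200 + 56.995209 + 14.003074 = 219.123483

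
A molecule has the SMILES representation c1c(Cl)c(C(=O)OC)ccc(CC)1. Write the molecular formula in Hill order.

C10H11ClO2

Atom tally by fragment:
  benzene ring core → C:6 H:6
  (− 3 ring H displaced by substituents)
  + Cl → Cl:1
  + COOCH3 → C:2 H:3 O:2
  + C2H5 → C:2 H:5
Element totals:
  C: 10
  H: 11
  Cl: 1
  O: 2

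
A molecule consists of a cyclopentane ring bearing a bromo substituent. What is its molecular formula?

C5H9Br

Atom tally by fragment:
  cyclopentane ring core → C:5 H:10
  (− 1 ring H displaced by substituents)
  + Br → Br:1
Element totals:
  C: 5
  H: 9
  Br: 1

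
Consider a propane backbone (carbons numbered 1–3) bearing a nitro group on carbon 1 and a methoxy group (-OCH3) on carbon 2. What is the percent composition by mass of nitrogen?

Atom tally by fragment:
  O2NCH2 → C:1 H:2 N:1 O:2
  CH(OCH3) → C:2 H:4 O:1
  CH3 → C:1 H:3
Element totals:
  C: 4
  H: 9
  N: 1
  O: 3
Molecular formula: C4H9NO3.
Molar mass = 119.120 g/mol.
Mass from N: 1 × 14.007 = 14.007 g/mol.
%N = 14.007 / 119.120 × 100 = 11.76%.

11.76%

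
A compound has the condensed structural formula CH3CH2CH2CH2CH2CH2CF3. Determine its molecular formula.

C7H13F3

Element totals:
  C: 7
  H: 13
  F: 3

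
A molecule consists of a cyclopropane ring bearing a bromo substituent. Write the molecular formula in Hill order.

Atom tally by fragment:
  cyclopropane ring core → C:3 H:6
  (− 1 ring H displaced by substituents)
  + Br → Br:1
Element totals:
  C: 3
  H: 5
  Br: 1

C3H5Br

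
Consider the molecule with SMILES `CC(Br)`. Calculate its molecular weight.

Atom tally by fragment:
  CH3 → C:1 H:3
  CH2Br → C:1 H:2 Br:1
Element totals:
  C: 2
  H: 5
  Br: 1
Molecular formula: C2H5Br.
  M = 2(12.011) + 5(1.008) + 79.904
    = 24.022 + 5.040 + 79.904 = 108.966

108.97 g/mol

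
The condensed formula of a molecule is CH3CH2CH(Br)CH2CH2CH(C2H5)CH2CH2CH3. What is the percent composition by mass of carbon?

Atom tally by fragment:
  CH3 → C:1 H:3
  CH2 → C:1 H:2
  CH(Br) → C:1 H:1 Br:1
  CH2 → C:1 H:2
  CH2 → C:1 H:2
  CH(C2H5) → C:3 H:6
  CH2 → C:1 H:2
  CH2 → C:1 H:2
  CH3 → C:1 H:3
Element totals:
  C: 11
  H: 23
  Br: 1
Molecular formula: C11H23Br.
Molar mass = 235.209 g/mol.
Mass from C: 11 × 12.011 = 132.121 g/mol.
%C = 132.121 / 235.209 × 100 = 56.17%.

56.17%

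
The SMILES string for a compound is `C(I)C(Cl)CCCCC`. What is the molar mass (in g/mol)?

260.54 g/mol

Atom tally by fragment:
  ICH2 → C:1 H:2 I:1
  CH(Cl) → C:1 H:1 Cl:1
  CH2 → C:1 H:2
  CH2 → C:1 H:2
  CH2 → C:1 H:2
  CH2 → C:1 H:2
  CH3 → C:1 H:3
Element totals:
  C: 7
  H: 14
  Cl: 1
  I: 1
Molecular formula: C7H14ClI.
  M = 7(12.011) + 14(1.008) + 35.45 + 126.904
    = 84.077 + 14.112 + 35.450 + 126.904 = 260.543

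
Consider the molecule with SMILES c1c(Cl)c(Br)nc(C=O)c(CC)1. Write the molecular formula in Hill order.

C8H7BrClNO

Atom tally by fragment:
  pyridine ring core → C:5 H:5 N:1
  (− 4 ring H displaced by substituents)
  + Cl → Cl:1
  + Br → Br:1
  + CHO → C:1 H:1 O:1
  + C2H5 → C:2 H:5
Element totals:
  C: 8
  H: 7
  Br: 1
  Cl: 1
  N: 1
  O: 1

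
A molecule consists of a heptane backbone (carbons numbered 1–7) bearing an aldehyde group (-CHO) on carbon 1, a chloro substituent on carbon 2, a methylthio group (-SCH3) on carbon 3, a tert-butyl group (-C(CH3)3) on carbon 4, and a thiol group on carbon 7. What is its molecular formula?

C13H25ClOS2

Atom tally by fragment:
  OHCCH2 → C:2 H:3 O:1
  CH(Cl) → C:1 H:1 Cl:1
  CH(SCH3) → C:2 H:4 S:1
  CH(C(CH3)3) → C:5 H:10
  CH2 → C:1 H:2
  CH2 → C:1 H:2
  CH2SH → C:1 H:3 S:1
Element totals:
  C: 13
  H: 25
  Cl: 1
  O: 1
  S: 2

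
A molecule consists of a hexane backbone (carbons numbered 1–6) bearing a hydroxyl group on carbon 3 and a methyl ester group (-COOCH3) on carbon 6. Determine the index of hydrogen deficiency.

1

Atom tally by fragment:
  CH3 → C:1 H:3
  CH2 → C:1 H:2
  CH(OH) → C:1 H:2 O:1
  CH2 → C:1 H:2
  CH2 → C:1 H:2
  CH2COOCH3 → C:3 H:5 O:2
Element totals:
  C: 8
  H: 16
  O: 3
Molecular formula: C8H16O3.
DoU = (2C + 2 + N − H − X) / 2 = (2·8 + 2 + 0 − 16 − 0) / 2 = 1.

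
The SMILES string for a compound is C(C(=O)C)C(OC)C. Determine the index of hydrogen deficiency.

Atom tally by fragment:
  CH3COCH2 → C:3 H:5 O:1
  CH(OCH3) → C:2 H:4 O:1
  CH3 → C:1 H:3
Element totals:
  C: 6
  H: 12
  O: 2
Molecular formula: C6H12O2.
DoU = (2C + 2 + N − H − X) / 2 = (2·6 + 2 + 0 − 12 − 0) / 2 = 1.

1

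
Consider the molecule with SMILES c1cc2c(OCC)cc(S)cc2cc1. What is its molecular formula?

C12H12OS

Atom tally by fragment:
  naphthalene ring system core → C:10 H:8
  (− 2 ring H displaced by substituents)
  + OC2H5 → C:2 H:5 O:1
  + SH → S:1 H:1
Element totals:
  C: 12
  H: 12
  O: 1
  S: 1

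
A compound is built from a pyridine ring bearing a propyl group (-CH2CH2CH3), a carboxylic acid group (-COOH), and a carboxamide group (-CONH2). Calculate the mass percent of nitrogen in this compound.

Atom tally by fragment:
  pyridine ring core → C:5 H:5 N:1
  (− 3 ring H displaced by substituents)
  + CH2CH2CH3 → C:3 H:7
  + COOH → C:1 H:1 O:2
  + CONH2 → C:1 H:2 O:1 N:1
Element totals:
  C: 10
  H: 12
  N: 2
  O: 3
Molecular formula: C10H12N2O3.
Molar mass = 208.217 g/mol.
Mass from N: 2 × 14.007 = 28.014 g/mol.
%N = 28.014 / 208.217 × 100 = 13.45%.

13.45%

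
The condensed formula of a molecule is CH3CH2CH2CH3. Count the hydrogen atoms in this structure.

Atom tally by fragment:
  CH3 → C:1 H:3
  CH2 → C:1 H:2
  CH2 → C:1 H:2
  CH3 → C:1 H:3
Element totals:
  C: 4
  H: 10

10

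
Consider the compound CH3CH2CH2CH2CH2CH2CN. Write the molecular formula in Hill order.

Element totals:
  C: 7
  H: 13
  N: 1

C7H13N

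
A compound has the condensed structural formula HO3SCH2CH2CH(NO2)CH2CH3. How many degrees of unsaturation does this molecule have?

Atom tally by fragment:
  HO3SCH2 → C:1 H:3 S:1 O:3
  CH2 → C:1 H:2
  CH(NO2) → C:1 H:1 N:1 O:2
  CH2 → C:1 H:2
  CH3 → C:1 H:3
Element totals:
  C: 5
  H: 11
  N: 1
  O: 5
  S: 1
Molecular formula: C5H11NO5S.
DoU = (2C + 2 + N − H − X) / 2 = (2·5 + 2 + 1 − 11 − 0) / 2 = 1.

1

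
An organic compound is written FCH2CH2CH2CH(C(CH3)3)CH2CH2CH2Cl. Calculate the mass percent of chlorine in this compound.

Atom tally by fragment:
  FCH2 → C:1 H:2 F:1
  CH2 → C:1 H:2
  CH2 → C:1 H:2
  CH(C(CH3)3) → C:5 H:10
  CH2 → C:1 H:2
  CH2 → C:1 H:2
  CH2Cl → C:1 H:2 Cl:1
Element totals:
  C: 11
  H: 22
  Cl: 1
  F: 1
Molecular formula: C11H22ClF.
Molar mass = 208.745 g/mol.
Mass from Cl: 1 × 35.45 = 35.450 g/mol.
%Cl = 35.450 / 208.745 × 100 = 16.98%.

16.98%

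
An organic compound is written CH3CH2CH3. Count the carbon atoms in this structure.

3

Atom tally by fragment:
  CH3 → C:1 H:3
  CH2 → C:1 H:2
  CH3 → C:1 H:3
Element totals:
  C: 3
  H: 8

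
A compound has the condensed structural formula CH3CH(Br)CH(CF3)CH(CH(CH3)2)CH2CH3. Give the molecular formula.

C10H18BrF3

Atom tally by fragment:
  CH3 → C:1 H:3
  CH(Br) → C:1 H:1 Br:1
  CH(CF3) → C:2 H:1 F:3
  CH(CH(CH3)2) → C:4 H:8
  CH2 → C:1 H:2
  CH3 → C:1 H:3
Element totals:
  C: 10
  H: 18
  Br: 1
  F: 3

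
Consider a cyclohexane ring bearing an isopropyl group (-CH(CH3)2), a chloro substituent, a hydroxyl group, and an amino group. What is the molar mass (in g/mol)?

Atom tally by fragment:
  cyclohexane ring core → C:6 H:12
  (− 4 ring H displaced by substituents)
  + CH(CH3)2 → C:3 H:7
  + Cl → Cl:1
  + OH → O:1 H:1
  + NH2 → N:1 H:2
Element totals:
  C: 9
  H: 18
  Cl: 1
  N: 1
  O: 1
Molecular formula: C9H18ClNO.
  M = 9(12.011) + 18(1.008) + 35.45 + 14.007 + 15.999
    = 108.099 + 18.144 + 35.450 + 14.007 + 15.999 = 191.699

191.70 g/mol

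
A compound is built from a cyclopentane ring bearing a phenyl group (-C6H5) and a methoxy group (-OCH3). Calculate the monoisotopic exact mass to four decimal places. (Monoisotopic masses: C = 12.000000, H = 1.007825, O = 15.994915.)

176.1201

Atom tally by fragment:
  cyclopentane ring core → C:5 H:10
  (− 2 ring H displaced by substituents)
  + C6H5 → C:6 H:5
  + OCH3 → C:1 H:3 O:1
Element totals:
  C: 12
  H: 16
  O: 1
Molecular formula: C12H16O.
  M = 12(12.0) + 16(1.007825) + 15.994915
    = 144.000000 + 16.125200 + 15.994915 = 176.120115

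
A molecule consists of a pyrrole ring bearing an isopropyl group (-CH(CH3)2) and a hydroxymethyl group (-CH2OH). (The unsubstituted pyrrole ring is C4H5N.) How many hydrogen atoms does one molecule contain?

Atom tally by fragment:
  pyrrole ring core → C:4 H:5 N:1
  (− 2 ring H displaced by substituents)
  + CH(CH3)2 → C:3 H:7
  + CH2OH → C:1 H:3 O:1
Element totals:
  C: 8
  H: 13
  N: 1
  O: 1

13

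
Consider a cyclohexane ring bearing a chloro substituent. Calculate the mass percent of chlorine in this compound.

29.89%

Atom tally by fragment:
  cyclohexane ring core → C:6 H:12
  (− 1 ring H displaced by substituents)
  + Cl → Cl:1
Element totals:
  C: 6
  H: 11
  Cl: 1
Molecular formula: C6H11Cl.
Molar mass = 118.604 g/mol.
Mass from Cl: 1 × 35.45 = 35.450 g/mol.
%Cl = 35.450 / 118.604 × 100 = 29.89%.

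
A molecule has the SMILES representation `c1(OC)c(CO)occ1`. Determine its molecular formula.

Atom tally by fragment:
  furan ring core → C:4 H:4 O:1
  (− 2 ring H displaced by substituents)
  + OCH3 → C:1 H:3 O:1
  + CH2OH → C:1 H:3 O:1
Element totals:
  C: 6
  H: 8
  O: 3

C6H8O3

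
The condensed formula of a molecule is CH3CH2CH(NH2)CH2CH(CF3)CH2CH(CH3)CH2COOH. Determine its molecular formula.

Element totals:
  C: 11
  H: 20
  F: 3
  N: 1
  O: 2

C11H20F3NO2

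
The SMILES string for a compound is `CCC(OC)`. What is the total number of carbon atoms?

4

Atom tally by fragment:
  CH3 → C:1 H:3
  CH2 → C:1 H:2
  CH2OCH3 → C:2 H:5 O:1
Element totals:
  C: 4
  H: 10
  O: 1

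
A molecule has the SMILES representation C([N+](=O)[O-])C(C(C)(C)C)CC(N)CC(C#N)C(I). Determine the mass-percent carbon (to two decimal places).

Atom tally by fragment:
  O2NCH2 → C:1 H:2 N:1 O:2
  CH(C(CH3)3) → C:5 H:10
  CH2 → C:1 H:2
  CH(NH2) → C:1 H:3 N:1
  CH2 → C:1 H:2
  CH(CN) → C:2 H:1 N:1
  CH2I → C:1 H:2 I:1
Element totals:
  C: 12
  H: 22
  I: 1
  N: 3
  O: 2
Molecular formula: C12H22IN3O2.
Molar mass = 367.231 g/mol.
Mass from C: 12 × 12.011 = 144.132 g/mol.
%C = 144.132 / 367.231 × 100 = 39.25%.

39.25%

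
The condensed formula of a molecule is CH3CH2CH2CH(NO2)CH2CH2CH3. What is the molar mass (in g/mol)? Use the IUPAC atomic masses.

145.20 g/mol

Element totals:
  C: 7
  H: 15
  N: 1
  O: 2
Molecular formula: C7H15NO2.
  M = 7(12.011) + 15(1.008) + 14.007 + 2(15.999)
    = 84.077 + 15.120 + 14.007 + 31.998 = 145.202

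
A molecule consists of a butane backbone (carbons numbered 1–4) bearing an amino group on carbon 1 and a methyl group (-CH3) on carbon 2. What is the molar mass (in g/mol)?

87.17 g/mol

Atom tally by fragment:
  H2NCH2 → C:1 H:4 N:1
  CH(CH3) → C:2 H:4
  CH2 → C:1 H:2
  CH3 → C:1 H:3
Element totals:
  C: 5
  H: 13
  N: 1
Molecular formula: C5H13N.
  M = 5(12.011) + 13(1.008) + 14.007
    = 60.055 + 13.104 + 14.007 = 87.166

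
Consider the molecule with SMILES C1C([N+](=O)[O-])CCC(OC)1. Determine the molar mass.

Atom tally by fragment:
  cyclopentane ring core → C:5 H:10
  (− 2 ring H displaced by substituents)
  + NO2 → N:1 O:2
  + OCH3 → C:1 H:3 O:1
Element totals:
  C: 6
  H: 11
  N: 1
  O: 3
Molecular formula: C6H11NO3.
  M = 6(12.011) + 11(1.008) + 14.007 + 3(15.999)
    = 72.066 + 11.088 + 14.007 + 47.997 = 145.158

145.16 g/mol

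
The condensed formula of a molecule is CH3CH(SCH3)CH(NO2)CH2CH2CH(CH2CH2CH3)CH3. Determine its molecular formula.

C11H23NO2S

Atom tally by fragment:
  CH3 → C:1 H:3
  CH(SCH3) → C:2 H:4 S:1
  CH(NO2) → C:1 H:1 N:1 O:2
  CH2 → C:1 H:2
  CH2 → C:1 H:2
  CH(CH2CH2CH3) → C:4 H:8
  CH3 → C:1 H:3
Element totals:
  C: 11
  H: 23
  N: 1
  O: 2
  S: 1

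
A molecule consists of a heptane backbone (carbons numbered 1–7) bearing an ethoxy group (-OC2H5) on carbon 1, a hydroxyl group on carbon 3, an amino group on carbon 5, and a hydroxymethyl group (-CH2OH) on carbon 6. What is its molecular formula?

Atom tally by fragment:
  C2H5OCH2 → C:3 H:7 O:1
  CH2 → C:1 H:2
  CH(OH) → C:1 H:2 O:1
  CH2 → C:1 H:2
  CH(NH2) → C:1 H:3 N:1
  CH(CH2OH) → C:2 H:4 O:1
  CH3 → C:1 H:3
Element totals:
  C: 10
  H: 23
  N: 1
  O: 3

C10H23NO3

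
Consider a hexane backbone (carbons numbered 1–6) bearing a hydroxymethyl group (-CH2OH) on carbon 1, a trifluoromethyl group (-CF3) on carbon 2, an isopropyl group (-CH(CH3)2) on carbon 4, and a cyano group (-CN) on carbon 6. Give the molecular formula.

Atom tally by fragment:
  HOCH2CH2 → C:2 H:5 O:1
  CH(CF3) → C:2 H:1 F:3
  CH2 → C:1 H:2
  CH(CH(CH3)2) → C:4 H:8
  CH2 → C:1 H:2
  CH2CN → C:2 H:2 N:1
Element totals:
  C: 12
  H: 20
  F: 3
  N: 1
  O: 1

C12H20F3NO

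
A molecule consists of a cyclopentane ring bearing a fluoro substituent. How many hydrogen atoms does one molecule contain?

9

Atom tally by fragment:
  cyclopentane ring core → C:5 H:10
  (− 1 ring H displaced by substituents)
  + F → F:1
Element totals:
  C: 5
  H: 9
  F: 1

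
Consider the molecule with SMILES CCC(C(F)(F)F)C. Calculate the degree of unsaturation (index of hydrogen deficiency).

Atom tally by fragment:
  CH3 → C:1 H:3
  CH2 → C:1 H:2
  CH(CF3) → C:2 H:1 F:3
  CH3 → C:1 H:3
Element totals:
  C: 5
  H: 9
  F: 3
Molecular formula: C5H9F3.
DoU = (2C + 2 + N − H − X) / 2 = (2·5 + 2 + 0 − 9 − 3) / 2 = 0.

0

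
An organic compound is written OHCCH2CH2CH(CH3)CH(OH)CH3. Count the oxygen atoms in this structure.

Atom tally by fragment:
  OHCCH2 → C:2 H:3 O:1
  CH2 → C:1 H:2
  CH(CH3) → C:2 H:4
  CH(OH) → C:1 H:2 O:1
  CH3 → C:1 H:3
Element totals:
  C: 7
  H: 14
  O: 2

2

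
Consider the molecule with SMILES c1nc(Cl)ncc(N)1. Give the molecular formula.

Atom tally by fragment:
  pyrimidine ring core → C:4 H:4 N:2
  (− 2 ring H displaced by substituents)
  + Cl → Cl:1
  + NH2 → N:1 H:2
Element totals:
  C: 4
  H: 4
  Cl: 1
  N: 3

C4H4ClN3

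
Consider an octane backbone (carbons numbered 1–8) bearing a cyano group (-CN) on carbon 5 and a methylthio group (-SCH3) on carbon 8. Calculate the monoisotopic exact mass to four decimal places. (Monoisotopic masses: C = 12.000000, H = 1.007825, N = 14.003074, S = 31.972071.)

185.1238

Atom tally by fragment:
  CH3 → C:1 H:3
  CH2 → C:1 H:2
  CH2 → C:1 H:2
  CH2 → C:1 H:2
  CH(CN) → C:2 H:1 N:1
  CH2 → C:1 H:2
  CH2 → C:1 H:2
  CH2SCH3 → C:2 H:5 S:1
Element totals:
  C: 10
  H: 19
  N: 1
  S: 1
Molecular formula: C10H19NS.
  M = 10(12.0) + 19(1.007825) + 14.003074 + 31.972071
    = 120.000000 + 19.148675 + 14.003074 + 31.972071 = 185.123820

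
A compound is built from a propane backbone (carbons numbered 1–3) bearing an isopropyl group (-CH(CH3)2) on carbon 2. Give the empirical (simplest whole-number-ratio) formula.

Atom tally by fragment:
  CH3 → C:1 H:3
  CH(CH(CH3)2) → C:4 H:8
  CH3 → C:1 H:3
Element totals:
  C: 6
  H: 14
Molecular formula: C6H14.
gcd of subscripts = 2; dividing each by 2:
  C: 6/2 = 3
  H: 14/2 = 7

C3H7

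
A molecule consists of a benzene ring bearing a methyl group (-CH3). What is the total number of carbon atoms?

7

Atom tally by fragment:
  benzene ring core → C:6 H:6
  (− 1 ring H displaced by substituents)
  + CH3 → C:1 H:3
Element totals:
  C: 7
  H: 8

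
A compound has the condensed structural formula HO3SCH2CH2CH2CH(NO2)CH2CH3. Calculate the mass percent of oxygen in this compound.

Atom tally by fragment:
  HO3SCH2 → C:1 H:3 S:1 O:3
  CH2 → C:1 H:2
  CH2 → C:1 H:2
  CH(NO2) → C:1 H:1 N:1 O:2
  CH2 → C:1 H:2
  CH3 → C:1 H:3
Element totals:
  C: 6
  H: 13
  N: 1
  O: 5
  S: 1
Molecular formula: C6H13NO5S.
Molar mass = 211.232 g/mol.
Mass from O: 5 × 15.999 = 79.995 g/mol.
%O = 79.995 / 211.232 × 100 = 37.87%.

37.87%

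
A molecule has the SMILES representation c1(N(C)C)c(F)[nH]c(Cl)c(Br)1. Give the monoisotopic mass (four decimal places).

239.9465

Atom tally by fragment:
  pyrrole ring core → C:4 H:5 N:1
  (− 4 ring H displaced by substituents)
  + N(CH3)2 → N:1 C:2 H:6
  + F → F:1
  + Cl → Cl:1
  + Br → Br:1
Element totals:
  C: 6
  H: 7
  Br: 1
  Cl: 1
  F: 1
  N: 2
Molecular formula: C6H7BrClFN2.
  M = 6(12.0) + 7(1.007825) + 78.918338 + 34.968853 + 18.998403 + 2(14.003074)
    = 72.000000 + 7.054775 + 78.918338 + 34.968853 + 18.998403 + 28.006148 = 239.946517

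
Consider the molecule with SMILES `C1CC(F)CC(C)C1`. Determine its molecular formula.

Atom tally by fragment:
  cyclohexane ring core → C:6 H:12
  (− 2 ring H displaced by substituents)
  + F → F:1
  + CH3 → C:1 H:3
Element totals:
  C: 7
  H: 13
  F: 1

C7H13F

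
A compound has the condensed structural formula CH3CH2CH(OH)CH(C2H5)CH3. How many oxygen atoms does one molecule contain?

Atom tally by fragment:
  CH3 → C:1 H:3
  CH2 → C:1 H:2
  CH(OH) → C:1 H:2 O:1
  CH(C2H5) → C:3 H:6
  CH3 → C:1 H:3
Element totals:
  C: 7
  H: 16
  O: 1

1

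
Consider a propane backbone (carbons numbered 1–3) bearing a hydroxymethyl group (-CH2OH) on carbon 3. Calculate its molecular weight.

Atom tally by fragment:
  CH3 → C:1 H:3
  CH2 → C:1 H:2
  CH2CH2OH → C:2 H:5 O:1
Element totals:
  C: 4
  H: 10
  O: 1
Molecular formula: C4H10O.
  M = 4(12.011) + 10(1.008) + 15.999
    = 48.044 + 10.080 + 15.999 = 74.123

74.12 g/mol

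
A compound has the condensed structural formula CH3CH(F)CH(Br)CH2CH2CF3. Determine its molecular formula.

C6H9BrF4

Atom tally by fragment:
  CH3 → C:1 H:3
  CH(F) → C:1 H:1 F:1
  CH(Br) → C:1 H:1 Br:1
  CH2 → C:1 H:2
  CH2CF3 → C:2 H:2 F:3
Element totals:
  C: 6
  H: 9
  Br: 1
  F: 4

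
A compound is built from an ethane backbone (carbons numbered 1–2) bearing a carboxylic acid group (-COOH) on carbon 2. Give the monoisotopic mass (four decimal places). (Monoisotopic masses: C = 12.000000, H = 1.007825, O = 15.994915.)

74.0368

Atom tally by fragment:
  CH3 → C:1 H:3
  CH2COOH → C:2 H:3 O:2
Element totals:
  C: 3
  H: 6
  O: 2
Molecular formula: C3H6O2.
  M = 3(12.0) + 6(1.007825) + 2(15.994915)
    = 36.000000 + 6.046950 + 31.989830 = 74.036780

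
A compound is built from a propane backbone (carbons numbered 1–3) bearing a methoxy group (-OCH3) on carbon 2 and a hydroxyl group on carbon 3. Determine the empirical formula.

Atom tally by fragment:
  CH3 → C:1 H:3
  CH(OCH3) → C:2 H:4 O:1
  CH2OH → C:1 H:3 O:1
Element totals:
  C: 4
  H: 10
  O: 2
Molecular formula: C4H10O2.
gcd of subscripts = 2; dividing each by 2:
  C: 4/2 = 2
  H: 10/2 = 5
  O: 2/2 = 1

C2H5O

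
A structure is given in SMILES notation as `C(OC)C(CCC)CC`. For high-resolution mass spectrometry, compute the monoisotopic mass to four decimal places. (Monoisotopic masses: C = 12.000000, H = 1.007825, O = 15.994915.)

130.1358

Atom tally by fragment:
  CH3OCH2 → C:2 H:5 O:1
  CH(CH2CH2CH3) → C:4 H:8
  CH2 → C:1 H:2
  CH3 → C:1 H:3
Element totals:
  C: 8
  H: 18
  O: 1
Molecular formula: C8H18O.
  M = 8(12.0) + 18(1.007825) + 15.994915
    = 96.000000 + 18.140850 + 15.994915 = 130.135765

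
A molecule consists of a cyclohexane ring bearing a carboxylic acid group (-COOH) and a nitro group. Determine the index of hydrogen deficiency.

Atom tally by fragment:
  cyclohexane ring core → C:6 H:12
  (− 2 ring H displaced by substituents)
  + COOH → C:1 H:1 O:2
  + NO2 → N:1 O:2
Element totals:
  C: 7
  H: 11
  N: 1
  O: 4
Molecular formula: C7H11NO4.
DoU = (2C + 2 + N − H − X) / 2 = (2·7 + 2 + 1 − 11 − 0) / 2 = 3.

3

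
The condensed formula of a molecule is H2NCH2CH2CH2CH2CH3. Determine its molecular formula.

Element totals:
  C: 5
  H: 13
  N: 1

C5H13N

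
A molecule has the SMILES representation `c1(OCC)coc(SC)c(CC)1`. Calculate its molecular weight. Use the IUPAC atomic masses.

186.27 g/mol

Atom tally by fragment:
  furan ring core → C:4 H:4 O:1
  (− 3 ring H displaced by substituents)
  + OC2H5 → C:2 H:5 O:1
  + SCH3 → C:1 H:3 S:1
  + C2H5 → C:2 H:5
Element totals:
  C: 9
  H: 14
  O: 2
  S: 1
Molecular formula: C9H14O2S.
  M = 9(12.011) + 14(1.008) + 2(15.999) + 32.06
    = 108.099 + 14.112 + 31.998 + 32.060 = 186.269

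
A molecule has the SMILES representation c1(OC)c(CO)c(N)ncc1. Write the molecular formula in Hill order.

C7H10N2O2

Atom tally by fragment:
  pyridine ring core → C:5 H:5 N:1
  (− 3 ring H displaced by substituents)
  + OCH3 → C:1 H:3 O:1
  + CH2OH → C:1 H:3 O:1
  + NH2 → N:1 H:2
Element totals:
  C: 7
  H: 10
  N: 2
  O: 2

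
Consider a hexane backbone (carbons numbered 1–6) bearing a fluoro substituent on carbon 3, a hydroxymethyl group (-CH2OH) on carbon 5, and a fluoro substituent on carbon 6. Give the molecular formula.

C7H14F2O

Atom tally by fragment:
  CH3 → C:1 H:3
  CH2 → C:1 H:2
  CH(F) → C:1 H:1 F:1
  CH2 → C:1 H:2
  CH(CH2OH) → C:2 H:4 O:1
  CH2F → C:1 H:2 F:1
Element totals:
  C: 7
  H: 14
  F: 2
  O: 1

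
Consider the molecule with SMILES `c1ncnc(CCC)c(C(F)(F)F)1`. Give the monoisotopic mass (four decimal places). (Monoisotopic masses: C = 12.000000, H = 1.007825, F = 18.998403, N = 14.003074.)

190.0718

Atom tally by fragment:
  pyrimidine ring core → C:4 H:4 N:2
  (− 2 ring H displaced by substituents)
  + CH2CH2CH3 → C:3 H:7
  + CF3 → C:1 F:3
Element totals:
  C: 8
  H: 9
  F: 3
  N: 2
Molecular formula: C8H9F3N2.
  M = 8(12.0) + 9(1.007825) + 3(18.998403) + 2(14.003074)
    = 96.000000 + 9.070425 + 56.995209 + 28.006148 = 190.071782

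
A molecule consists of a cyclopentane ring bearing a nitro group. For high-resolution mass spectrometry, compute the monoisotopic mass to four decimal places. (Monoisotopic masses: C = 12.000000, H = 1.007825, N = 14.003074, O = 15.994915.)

115.0633

Atom tally by fragment:
  cyclopentane ring core → C:5 H:10
  (− 1 ring H displaced by substituents)
  + NO2 → N:1 O:2
Element totals:
  C: 5
  H: 9
  N: 1
  O: 2
Molecular formula: C5H9NO2.
  M = 5(12.0) + 9(1.007825) + 14.003074 + 2(15.994915)
    = 60.000000 + 9.070425 + 14.003074 + 31.989830 = 115.063329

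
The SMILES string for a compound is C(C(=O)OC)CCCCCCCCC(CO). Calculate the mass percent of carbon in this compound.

Atom tally by fragment:
  CH3OOCCH2 → C:3 H:5 O:2
  CH2 → C:1 H:2
  CH2 → C:1 H:2
  CH2 → C:1 H:2
  CH2 → C:1 H:2
  CH2 → C:1 H:2
  CH2 → C:1 H:2
  CH2 → C:1 H:2
  CH2 → C:1 H:2
  CH2CH2OH → C:2 H:5 O:1
Element totals:
  C: 13
  H: 26
  O: 3
Molecular formula: C13H26O3.
Molar mass = 230.348 g/mol.
Mass from C: 13 × 12.011 = 156.143 g/mol.
%C = 156.143 / 230.348 × 100 = 67.79%.

67.79%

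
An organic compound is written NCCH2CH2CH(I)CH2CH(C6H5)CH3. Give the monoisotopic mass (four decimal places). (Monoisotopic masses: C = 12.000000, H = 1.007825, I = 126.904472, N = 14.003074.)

Atom tally by fragment:
  NCCH2 → C:2 H:2 N:1
  CH2 → C:1 H:2
  CH(I) → C:1 H:1 I:1
  CH2 → C:1 H:2
  CH(C6H5) → C:7 H:6
  CH3 → C:1 H:3
Element totals:
  C: 13
  H: 16
  I: 1
  N: 1
Molecular formula: C13H16IN.
  M = 13(12.0) + 16(1.007825) + 126.904472 + 14.003074
    = 156.000000 + 16.125200 + 126.904472 + 14.003074 = 313.032746

313.0327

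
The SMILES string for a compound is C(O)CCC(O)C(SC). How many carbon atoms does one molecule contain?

6

Atom tally by fragment:
  HOCH2 → C:1 H:3 O:1
  CH2 → C:1 H:2
  CH2 → C:1 H:2
  CH(OH) → C:1 H:2 O:1
  CH2SCH3 → C:2 H:5 S:1
Element totals:
  C: 6
  H: 14
  O: 2
  S: 1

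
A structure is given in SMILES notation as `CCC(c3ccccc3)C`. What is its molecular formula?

Atom tally by fragment:
  CH3 → C:1 H:3
  CH2 → C:1 H:2
  CH(C6H5) → C:7 H:6
  CH3 → C:1 H:3
Element totals:
  C: 10
  H: 14

C10H14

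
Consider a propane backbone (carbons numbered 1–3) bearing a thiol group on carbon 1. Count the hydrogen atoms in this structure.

8

Atom tally by fragment:
  HSCH2 → C:1 H:3 S:1
  CH2 → C:1 H:2
  CH3 → C:1 H:3
Element totals:
  C: 3
  H: 8
  S: 1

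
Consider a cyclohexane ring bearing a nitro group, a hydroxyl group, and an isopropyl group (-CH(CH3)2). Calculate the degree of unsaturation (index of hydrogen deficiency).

2

Atom tally by fragment:
  cyclohexane ring core → C:6 H:12
  (− 3 ring H displaced by substituents)
  + NO2 → N:1 O:2
  + OH → O:1 H:1
  + CH(CH3)2 → C:3 H:7
Element totals:
  C: 9
  H: 17
  N: 1
  O: 3
Molecular formula: C9H17NO3.
DoU = (2C + 2 + N − H − X) / 2 = (2·9 + 2 + 1 − 17 − 0) / 2 = 2.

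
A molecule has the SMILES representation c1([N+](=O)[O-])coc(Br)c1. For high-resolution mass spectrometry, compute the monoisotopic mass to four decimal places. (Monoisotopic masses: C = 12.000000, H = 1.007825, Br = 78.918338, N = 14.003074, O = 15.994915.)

Atom tally by fragment:
  furan ring core → C:4 H:4 O:1
  (− 2 ring H displaced by substituents)
  + NO2 → N:1 O:2
  + Br → Br:1
Element totals:
  C: 4
  H: 2
  Br: 1
  N: 1
  O: 3
Molecular formula: C4H2BrNO3.
  M = 4(12.0) + 2(1.007825) + 78.918338 + 14.003074 + 3(15.994915)
    = 48.000000 + 2.015650 + 78.918338 + 14.003074 + 47.984745 = 190.921807

190.9218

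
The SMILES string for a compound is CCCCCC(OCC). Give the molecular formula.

Atom tally by fragment:
  CH3 → C:1 H:3
  CH2 → C:1 H:2
  CH2 → C:1 H:2
  CH2 → C:1 H:2
  CH2 → C:1 H:2
  CH2OC2H5 → C:3 H:7 O:1
Element totals:
  C: 8
  H: 18
  O: 1

C8H18O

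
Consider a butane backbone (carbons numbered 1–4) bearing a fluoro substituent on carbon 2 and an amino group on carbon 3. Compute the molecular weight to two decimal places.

Atom tally by fragment:
  CH3 → C:1 H:3
  CH(F) → C:1 H:1 F:1
  CH(NH2) → C:1 H:3 N:1
  CH3 → C:1 H:3
Element totals:
  C: 4
  H: 10
  F: 1
  N: 1
Molecular formula: C4H10FN.
  M = 4(12.011) + 10(1.008) + 18.998 + 14.007
    = 48.044 + 10.080 + 18.998 + 14.007 = 91.129

91.13 g/mol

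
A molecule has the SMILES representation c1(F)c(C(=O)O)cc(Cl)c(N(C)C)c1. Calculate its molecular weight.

Atom tally by fragment:
  benzene ring core → C:6 H:6
  (− 4 ring H displaced by substituents)
  + F → F:1
  + COOH → C:1 H:1 O:2
  + Cl → Cl:1
  + N(CH3)2 → N:1 C:2 H:6
Element totals:
  C: 9
  H: 9
  Cl: 1
  F: 1
  N: 1
  O: 2
Molecular formula: C9H9ClFNO2.
  M = 9(12.011) + 9(1.008) + 35.45 + 18.998 + 14.007 + 2(15.999)
    = 108.099 + 9.072 + 35.450 + 18.998 + 14.007 + 31.998 = 217.624

217.62 g/mol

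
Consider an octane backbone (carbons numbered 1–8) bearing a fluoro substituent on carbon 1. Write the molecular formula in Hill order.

C8H17F

Atom tally by fragment:
  FCH2 → C:1 H:2 F:1
  CH2 → C:1 H:2
  CH2 → C:1 H:2
  CH2 → C:1 H:2
  CH2 → C:1 H:2
  CH2 → C:1 H:2
  CH2 → C:1 H:2
  CH3 → C:1 H:3
Element totals:
  C: 8
  H: 17
  F: 1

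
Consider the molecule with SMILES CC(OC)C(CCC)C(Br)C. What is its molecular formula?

C9H19BrO

Atom tally by fragment:
  CH3 → C:1 H:3
  CH(OCH3) → C:2 H:4 O:1
  CH(CH2CH2CH3) → C:4 H:8
  CH(Br) → C:1 H:1 Br:1
  CH3 → C:1 H:3
Element totals:
  C: 9
  H: 19
  Br: 1
  O: 1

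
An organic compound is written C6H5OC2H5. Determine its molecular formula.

Atom tally by fragment:
  benzene ring core → C:6 H:6
  (− 1 ring H displaced by substituents)
  + OC2H5 → C:2 H:5 O:1
Element totals:
  C: 8
  H: 10
  O: 1

C8H10O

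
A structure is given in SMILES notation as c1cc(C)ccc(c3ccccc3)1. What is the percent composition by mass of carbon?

92.81%

Atom tally by fragment:
  benzene ring core → C:6 H:6
  (− 2 ring H displaced by substituents)
  + CH3 → C:1 H:3
  + C6H5 → C:6 H:5
Element totals:
  C: 13
  H: 12
Molecular formula: C13H12.
Molar mass = 168.239 g/mol.
Mass from C: 13 × 12.011 = 156.143 g/mol.
%C = 156.143 / 168.239 × 100 = 92.81%.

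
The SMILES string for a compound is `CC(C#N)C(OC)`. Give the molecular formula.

C5H9NO

Atom tally by fragment:
  CH3 → C:1 H:3
  CH(CN) → C:2 H:1 N:1
  CH2OCH3 → C:2 H:5 O:1
Element totals:
  C: 5
  H: 9
  N: 1
  O: 1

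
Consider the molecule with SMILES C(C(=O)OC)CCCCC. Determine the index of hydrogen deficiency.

1

Atom tally by fragment:
  CH3OOCCH2 → C:3 H:5 O:2
  CH2 → C:1 H:2
  CH2 → C:1 H:2
  CH2 → C:1 H:2
  CH2 → C:1 H:2
  CH3 → C:1 H:3
Element totals:
  C: 8
  H: 16
  O: 2
Molecular formula: C8H16O2.
DoU = (2C + 2 + N − H − X) / 2 = (2·8 + 2 + 0 − 16 − 0) / 2 = 1.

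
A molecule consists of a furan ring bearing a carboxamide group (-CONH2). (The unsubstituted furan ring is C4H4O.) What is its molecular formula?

Atom tally by fragment:
  furan ring core → C:4 H:4 O:1
  (− 1 ring H displaced by substituents)
  + CONH2 → C:1 H:2 O:1 N:1
Element totals:
  C: 5
  H: 5
  N: 1
  O: 2

C5H5NO2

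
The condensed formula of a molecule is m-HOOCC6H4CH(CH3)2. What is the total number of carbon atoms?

Element totals:
  C: 10
  H: 12
  O: 2

10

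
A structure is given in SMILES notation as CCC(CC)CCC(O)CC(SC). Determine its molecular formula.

C11H24OS

Atom tally by fragment:
  CH3 → C:1 H:3
  CH2 → C:1 H:2
  CH(C2H5) → C:3 H:6
  CH2 → C:1 H:2
  CH2 → C:1 H:2
  CH(OH) → C:1 H:2 O:1
  CH2 → C:1 H:2
  CH2SCH3 → C:2 H:5 S:1
Element totals:
  C: 11
  H: 24
  O: 1
  S: 1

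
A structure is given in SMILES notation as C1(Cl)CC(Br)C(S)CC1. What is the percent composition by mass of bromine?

34.81%

Atom tally by fragment:
  cyclohexane ring core → C:6 H:12
  (− 3 ring H displaced by substituents)
  + Cl → Cl:1
  + Br → Br:1
  + SH → S:1 H:1
Element totals:
  C: 6
  H: 10
  Br: 1
  Cl: 1
  S: 1
Molecular formula: C6H10BrClS.
Molar mass = 229.560 g/mol.
Mass from Br: 1 × 79.904 = 79.904 g/mol.
%Br = 79.904 / 229.560 × 100 = 34.81%.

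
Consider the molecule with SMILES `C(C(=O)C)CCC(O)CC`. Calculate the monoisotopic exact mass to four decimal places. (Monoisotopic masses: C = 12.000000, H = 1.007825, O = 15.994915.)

144.1150

Atom tally by fragment:
  CH3COCH2 → C:3 H:5 O:1
  CH2 → C:1 H:2
  CH2 → C:1 H:2
  CH(OH) → C:1 H:2 O:1
  CH2 → C:1 H:2
  CH3 → C:1 H:3
Element totals:
  C: 8
  H: 16
  O: 2
Molecular formula: C8H16O2.
  M = 8(12.0) + 16(1.007825) + 2(15.994915)
    = 96.000000 + 16.125200 + 31.989830 = 144.115030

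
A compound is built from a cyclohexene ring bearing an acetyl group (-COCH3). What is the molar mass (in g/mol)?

Atom tally by fragment:
  cyclohexene ring core → C:6 H:10
  (− 1 ring H displaced by substituents)
  + COCH3 → C:2 H:3 O:1
Element totals:
  C: 8
  H: 12
  O: 1
Molecular formula: C8H12O.
  M = 8(12.011) + 12(1.008) + 15.999
    = 96.088 + 12.096 + 15.999 = 124.183

124.18 g/mol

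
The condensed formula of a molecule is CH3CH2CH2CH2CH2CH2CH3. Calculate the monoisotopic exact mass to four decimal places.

Atom tally by fragment:
  CH3 → C:1 H:3
  CH2 → C:1 H:2
  CH2 → C:1 H:2
  CH2 → C:1 H:2
  CH2 → C:1 H:2
  CH2 → C:1 H:2
  CH3 → C:1 H:3
Element totals:
  C: 7
  H: 16
Molecular formula: C7H16.
  M = 7(12.0) + 16(1.007825)
    = 84.000000 + 16.125200 = 100.125200

100.1252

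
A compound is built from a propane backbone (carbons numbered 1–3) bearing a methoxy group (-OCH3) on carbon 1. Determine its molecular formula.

C4H10O

Atom tally by fragment:
  CH3OCH2 → C:2 H:5 O:1
  CH2 → C:1 H:2
  CH3 → C:1 H:3
Element totals:
  C: 4
  H: 10
  O: 1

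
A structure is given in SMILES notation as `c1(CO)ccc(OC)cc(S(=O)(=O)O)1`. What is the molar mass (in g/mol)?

218.22 g/mol

Atom tally by fragment:
  benzene ring core → C:6 H:6
  (− 3 ring H displaced by substituents)
  + CH2OH → C:1 H:3 O:1
  + OCH3 → C:1 H:3 O:1
  + SO3H → S:1 O:3 H:1
Element totals:
  C: 8
  H: 10
  O: 5
  S: 1
Molecular formula: C8H10O5S.
  M = 8(12.011) + 10(1.008) + 5(15.999) + 32.06
    = 96.088 + 10.080 + 79.995 + 32.060 = 218.223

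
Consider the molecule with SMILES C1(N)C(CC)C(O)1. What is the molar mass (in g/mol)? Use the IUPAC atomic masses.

Atom tally by fragment:
  cyclopropane ring core → C:3 H:6
  (− 3 ring H displaced by substituents)
  + NH2 → N:1 H:2
  + C2H5 → C:2 H:5
  + OH → O:1 H:1
Element totals:
  C: 5
  H: 11
  N: 1
  O: 1
Molecular formula: C5H11NO.
  M = 5(12.011) + 11(1.008) + 14.007 + 15.999
    = 60.055 + 11.088 + 14.007 + 15.999 = 101.149

101.15 g/mol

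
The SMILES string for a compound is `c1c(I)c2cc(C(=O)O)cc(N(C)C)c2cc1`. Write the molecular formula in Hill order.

C13H12INO2

Atom tally by fragment:
  naphthalene ring system core → C:10 H:8
  (− 3 ring H displaced by substituents)
  + I → I:1
  + COOH → C:1 H:1 O:2
  + N(CH3)2 → N:1 C:2 H:6
Element totals:
  C: 13
  H: 12
  I: 1
  N: 1
  O: 2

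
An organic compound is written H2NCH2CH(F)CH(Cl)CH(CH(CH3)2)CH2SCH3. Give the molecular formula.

C9H19ClFNS

Element totals:
  C: 9
  H: 19
  Cl: 1
  F: 1
  N: 1
  S: 1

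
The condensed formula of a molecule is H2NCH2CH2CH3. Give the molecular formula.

C3H9N

Atom tally by fragment:
  H2NCH2 → C:1 H:4 N:1
  CH2 → C:1 H:2
  CH3 → C:1 H:3
Element totals:
  C: 3
  H: 9
  N: 1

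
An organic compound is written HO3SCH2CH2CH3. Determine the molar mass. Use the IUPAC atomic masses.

124.15 g/mol

Atom tally by fragment:
  HO3SCH2 → C:1 H:3 S:1 O:3
  CH2 → C:1 H:2
  CH3 → C:1 H:3
Element totals:
  C: 3
  H: 8
  O: 3
  S: 1
Molecular formula: C3H8O3S.
  M = 3(12.011) + 8(1.008) + 3(15.999) + 32.06
    = 36.033 + 8.064 + 47.997 + 32.060 = 124.154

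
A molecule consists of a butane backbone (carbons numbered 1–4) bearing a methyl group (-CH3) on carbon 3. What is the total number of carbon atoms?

5

Atom tally by fragment:
  CH3 → C:1 H:3
  CH2 → C:1 H:2
  CH(CH3) → C:2 H:4
  CH3 → C:1 H:3
Element totals:
  C: 5
  H: 12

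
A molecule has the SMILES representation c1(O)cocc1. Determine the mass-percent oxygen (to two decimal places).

Atom tally by fragment:
  furan ring core → C:4 H:4 O:1
  (− 1 ring H displaced by substituents)
  + OH → O:1 H:1
Element totals:
  C: 4
  H: 4
  O: 2
Molecular formula: C4H4O2.
Molar mass = 84.074 g/mol.
Mass from O: 2 × 15.999 = 31.998 g/mol.
%O = 31.998 / 84.074 × 100 = 38.06%.

38.06%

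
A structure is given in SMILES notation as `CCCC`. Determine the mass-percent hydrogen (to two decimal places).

17.34%

Atom tally by fragment:
  CH3 → C:1 H:3
  CH2 → C:1 H:2
  CH2 → C:1 H:2
  CH3 → C:1 H:3
Element totals:
  C: 4
  H: 10
Molecular formula: C4H10.
Molar mass = 58.124 g/mol.
Mass from H: 10 × 1.008 = 10.080 g/mol.
%H = 10.080 / 58.124 × 100 = 17.34%.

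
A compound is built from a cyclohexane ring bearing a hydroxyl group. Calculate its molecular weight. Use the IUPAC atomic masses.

Atom tally by fragment:
  cyclohexane ring core → C:6 H:12
  (− 1 ring H displaced by substituents)
  + OH → O:1 H:1
Element totals:
  C: 6
  H: 12
  O: 1
Molecular formula: C6H12O.
  M = 6(12.011) + 12(1.008) + 15.999
    = 72.066 + 12.096 + 15.999 = 100.161

100.16 g/mol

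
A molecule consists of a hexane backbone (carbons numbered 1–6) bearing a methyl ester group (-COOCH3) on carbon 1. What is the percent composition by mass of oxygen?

22.19%

Atom tally by fragment:
  CH3OOCCH2 → C:3 H:5 O:2
  CH2 → C:1 H:2
  CH2 → C:1 H:2
  CH2 → C:1 H:2
  CH2 → C:1 H:2
  CH3 → C:1 H:3
Element totals:
  C: 8
  H: 16
  O: 2
Molecular formula: C8H16O2.
Molar mass = 144.214 g/mol.
Mass from O: 2 × 15.999 = 31.998 g/mol.
%O = 31.998 / 144.214 × 100 = 22.19%.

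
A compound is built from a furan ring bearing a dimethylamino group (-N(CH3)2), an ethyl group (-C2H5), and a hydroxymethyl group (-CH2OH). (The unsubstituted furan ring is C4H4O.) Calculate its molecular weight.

169.22 g/mol

Atom tally by fragment:
  furan ring core → C:4 H:4 O:1
  (− 3 ring H displaced by substituents)
  + N(CH3)2 → N:1 C:2 H:6
  + C2H5 → C:2 H:5
  + CH2OH → C:1 H:3 O:1
Element totals:
  C: 9
  H: 15
  N: 1
  O: 2
Molecular formula: C9H15NO2.
  M = 9(12.011) + 15(1.008) + 14.007 + 2(15.999)
    = 108.099 + 15.120 + 14.007 + 31.998 = 169.224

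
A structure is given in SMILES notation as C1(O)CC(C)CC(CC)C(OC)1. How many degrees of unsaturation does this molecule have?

1

Atom tally by fragment:
  cyclohexane ring core → C:6 H:12
  (− 4 ring H displaced by substituents)
  + OH → O:1 H:1
  + CH3 → C:1 H:3
  + C2H5 → C:2 H:5
  + OCH3 → C:1 H:3 O:1
Element totals:
  C: 10
  H: 20
  O: 2
Molecular formula: C10H20O2.
DoU = (2C + 2 + N − H − X) / 2 = (2·10 + 2 + 0 − 20 − 0) / 2 = 1.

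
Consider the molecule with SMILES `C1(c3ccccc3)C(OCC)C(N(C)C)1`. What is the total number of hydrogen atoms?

19

Atom tally by fragment:
  cyclopropane ring core → C:3 H:6
  (− 3 ring H displaced by substituents)
  + C6H5 → C:6 H:5
  + OC2H5 → C:2 H:5 O:1
  + N(CH3)2 → N:1 C:2 H:6
Element totals:
  C: 13
  H: 19
  N: 1
  O: 1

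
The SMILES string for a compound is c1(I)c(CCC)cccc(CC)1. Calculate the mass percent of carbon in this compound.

Atom tally by fragment:
  benzene ring core → C:6 H:6
  (− 3 ring H displaced by substituents)
  + I → I:1
  + CH2CH2CH3 → C:3 H:7
  + C2H5 → C:2 H:5
Element totals:
  C: 11
  H: 15
  I: 1
Molecular formula: C11H15I.
Molar mass = 274.145 g/mol.
Mass from C: 11 × 12.011 = 132.121 g/mol.
%C = 132.121 / 274.145 × 100 = 48.19%.

48.19%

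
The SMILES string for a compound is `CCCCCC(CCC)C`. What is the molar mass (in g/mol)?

142.29 g/mol

Atom tally by fragment:
  CH3 → C:1 H:3
  CH2 → C:1 H:2
  CH2 → C:1 H:2
  CH2 → C:1 H:2
  CH2 → C:1 H:2
  CH(CH2CH2CH3) → C:4 H:8
  CH3 → C:1 H:3
Element totals:
  C: 10
  H: 22
Molecular formula: C10H22.
  M = 10(12.011) + 22(1.008)
    = 120.110 + 22.176 = 142.286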